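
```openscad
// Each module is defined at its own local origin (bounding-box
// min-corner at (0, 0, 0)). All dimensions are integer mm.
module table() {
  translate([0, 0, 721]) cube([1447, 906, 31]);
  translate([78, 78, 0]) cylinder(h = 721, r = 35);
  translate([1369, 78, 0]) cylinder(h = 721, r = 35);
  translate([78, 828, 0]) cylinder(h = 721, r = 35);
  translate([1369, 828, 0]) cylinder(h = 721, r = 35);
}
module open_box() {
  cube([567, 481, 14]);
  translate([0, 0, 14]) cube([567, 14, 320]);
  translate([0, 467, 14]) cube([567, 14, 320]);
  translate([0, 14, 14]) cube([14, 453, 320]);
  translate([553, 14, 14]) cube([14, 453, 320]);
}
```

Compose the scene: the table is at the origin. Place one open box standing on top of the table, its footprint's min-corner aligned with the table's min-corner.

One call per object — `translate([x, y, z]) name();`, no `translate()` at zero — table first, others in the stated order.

table();
translate([0, 0, 752]) open_box();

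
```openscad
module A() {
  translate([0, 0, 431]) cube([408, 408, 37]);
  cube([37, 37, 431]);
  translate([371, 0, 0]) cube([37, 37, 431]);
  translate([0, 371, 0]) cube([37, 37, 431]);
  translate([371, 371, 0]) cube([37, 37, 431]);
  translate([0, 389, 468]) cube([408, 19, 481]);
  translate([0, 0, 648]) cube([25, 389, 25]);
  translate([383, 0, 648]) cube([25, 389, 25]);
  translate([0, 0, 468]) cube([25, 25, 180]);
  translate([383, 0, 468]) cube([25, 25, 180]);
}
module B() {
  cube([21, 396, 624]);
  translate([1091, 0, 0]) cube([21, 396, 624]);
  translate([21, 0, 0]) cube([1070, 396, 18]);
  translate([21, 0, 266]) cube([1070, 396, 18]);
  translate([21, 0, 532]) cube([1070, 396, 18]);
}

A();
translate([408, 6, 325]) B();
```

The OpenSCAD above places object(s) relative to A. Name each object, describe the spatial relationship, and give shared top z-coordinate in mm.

Both tops at z = 949 mm.

A is a chair. B is a bookshelf. The bookshelf is beside the chair with their tops flush at z = 949. The shared top z-coordinate is 949 mm.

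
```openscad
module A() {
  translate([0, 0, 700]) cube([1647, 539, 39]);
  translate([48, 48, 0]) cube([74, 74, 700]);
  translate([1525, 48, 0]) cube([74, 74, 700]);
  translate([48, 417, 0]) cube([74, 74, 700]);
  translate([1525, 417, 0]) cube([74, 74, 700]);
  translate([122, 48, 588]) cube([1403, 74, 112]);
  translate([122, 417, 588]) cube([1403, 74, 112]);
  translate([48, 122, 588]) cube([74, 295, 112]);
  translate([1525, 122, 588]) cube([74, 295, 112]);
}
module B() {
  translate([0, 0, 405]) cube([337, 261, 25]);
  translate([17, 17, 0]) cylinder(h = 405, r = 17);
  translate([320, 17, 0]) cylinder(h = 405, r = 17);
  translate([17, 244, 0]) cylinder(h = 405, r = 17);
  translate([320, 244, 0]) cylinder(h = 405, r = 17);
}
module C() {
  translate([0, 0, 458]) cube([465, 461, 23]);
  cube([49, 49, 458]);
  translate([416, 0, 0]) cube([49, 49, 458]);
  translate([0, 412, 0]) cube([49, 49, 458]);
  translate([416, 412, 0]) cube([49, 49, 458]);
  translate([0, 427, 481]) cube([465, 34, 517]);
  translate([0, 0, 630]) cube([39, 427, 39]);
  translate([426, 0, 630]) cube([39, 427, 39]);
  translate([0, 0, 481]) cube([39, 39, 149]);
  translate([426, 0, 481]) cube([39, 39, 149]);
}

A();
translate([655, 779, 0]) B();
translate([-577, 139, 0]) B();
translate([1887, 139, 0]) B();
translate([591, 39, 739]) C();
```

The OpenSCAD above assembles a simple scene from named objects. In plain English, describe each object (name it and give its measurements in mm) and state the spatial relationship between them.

A is a table: top 1647 mm (x) × 539 mm (y), 39 mm thick, upper face at z = 739 mm, on four 74×74 mm square legs, each inset 48 mm from the nearest pair of top edges, running from z = 0 to the bottom of the top. Four apron rails, 74 mm thick and 112 mm tall, run between adjacent legs with their top edges flush with the underside of the top and their outer faces flush with the legs' outer faces.

B is a four-legged stool. The seat is 337×261 mm, 25 mm thick, top at z = 430 mm. It stands on four round legs, each 34 mm in diameter, from z = 0 to the seat underside, each leg's axis is inset half a diameter from the nearest pair of seat edges (so the leg's bounding box is flush with the corner).

C is a chair: 465×461 mm seat, 23 mm thick, top at z = 481 mm, on four 49 mm square corner legs flush with the seat edges. A 34 mm thick backrest slab spans the full seat width, extending 517 mm above the seat top, its back face flush with the seat's +y edge. Two armrests of 39×39 mm section run along each side from the seat's front edge to the front of the backrest, top faces 188 mm above the seat top and outer faces flush with the seat's x-edges; a 39×39 mm post under the front of each armrest stands on the seat at the front corner.

Three stools sit around the table at the +y, −x, +x sides. The chair is on top of the table, centred.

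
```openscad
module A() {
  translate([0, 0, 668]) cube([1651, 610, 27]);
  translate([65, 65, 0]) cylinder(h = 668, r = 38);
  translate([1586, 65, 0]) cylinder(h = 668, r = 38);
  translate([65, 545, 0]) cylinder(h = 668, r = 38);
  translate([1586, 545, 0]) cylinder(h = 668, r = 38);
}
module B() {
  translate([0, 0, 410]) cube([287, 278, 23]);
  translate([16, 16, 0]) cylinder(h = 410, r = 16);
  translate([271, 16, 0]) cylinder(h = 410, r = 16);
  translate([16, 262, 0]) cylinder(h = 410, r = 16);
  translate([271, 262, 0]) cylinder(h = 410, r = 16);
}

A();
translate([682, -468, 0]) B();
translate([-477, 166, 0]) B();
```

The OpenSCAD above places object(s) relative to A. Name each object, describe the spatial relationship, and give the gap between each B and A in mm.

A is a table. B is a stool. Two stools sit around the table at the −y, −x sides. The gap between each stool and the table is 190 mm.

Each stool's nearest face is 190 mm from the table's bounding box.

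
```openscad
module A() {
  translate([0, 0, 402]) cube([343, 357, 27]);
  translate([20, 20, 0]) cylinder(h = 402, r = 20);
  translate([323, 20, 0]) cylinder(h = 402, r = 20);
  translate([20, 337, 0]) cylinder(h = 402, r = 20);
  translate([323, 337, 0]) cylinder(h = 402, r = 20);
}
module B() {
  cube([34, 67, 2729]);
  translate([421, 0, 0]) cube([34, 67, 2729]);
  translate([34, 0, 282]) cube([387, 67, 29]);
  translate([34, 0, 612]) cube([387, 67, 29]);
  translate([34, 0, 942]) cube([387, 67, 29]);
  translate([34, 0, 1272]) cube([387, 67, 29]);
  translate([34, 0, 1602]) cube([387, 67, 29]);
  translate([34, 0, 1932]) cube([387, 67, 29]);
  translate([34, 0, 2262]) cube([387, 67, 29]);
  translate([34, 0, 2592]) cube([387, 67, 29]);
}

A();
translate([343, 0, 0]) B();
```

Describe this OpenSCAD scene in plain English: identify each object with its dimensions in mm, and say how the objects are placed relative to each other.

A is a four-legged stool. The seat is a 343×357×27 mm slab whose top surface is at z = 429 mm; four round legs, each 40 mm in diameter, run from the floor (z = 0) to the underside of the seat, each leg's axis is inset half a diameter from the nearest pair of seat edges (so the leg's bounding box is flush with the corner).

B is a wooden ladder with two side rails of 34×67 mm section and 2729 mm height, set 455 mm apart overall. Between them run 8 rectangular rungs (67 mm deep, 29 mm thick), front faces flush with the rails' −y face. The bottom of the first rung is 282 mm above the floor and each subsequent rung is 330 mm higher than the one below.

The ladder is against the stool's +x side, with their −y faces flush.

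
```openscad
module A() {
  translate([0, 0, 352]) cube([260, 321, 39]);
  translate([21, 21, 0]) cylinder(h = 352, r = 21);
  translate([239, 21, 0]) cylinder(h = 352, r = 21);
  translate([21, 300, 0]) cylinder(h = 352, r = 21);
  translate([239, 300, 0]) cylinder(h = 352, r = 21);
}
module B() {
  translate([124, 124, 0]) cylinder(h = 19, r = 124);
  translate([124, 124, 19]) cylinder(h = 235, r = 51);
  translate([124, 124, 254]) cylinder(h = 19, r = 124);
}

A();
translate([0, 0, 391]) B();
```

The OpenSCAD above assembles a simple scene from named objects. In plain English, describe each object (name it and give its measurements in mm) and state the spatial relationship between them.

A is a simple wooden stool: a rectangular seat 260 mm (x) by 321 mm (y), 39 mm thick, top face at z = 391 mm, on four round legs, each 42 mm in diameter. The legs rest on z = 0, each leg's axis is inset half a diameter from the nearest pair of seat edges (so the leg's bounding box is flush with the corner).

B is a spool: two coaxial disc flanges of radius 124 mm and thickness 19 mm, joined by a core cylinder of radius 51 mm and height 235 mm. The lower flange rests on z = 0 and the three cylinders share a vertical axis.

The spool is on top of the stool.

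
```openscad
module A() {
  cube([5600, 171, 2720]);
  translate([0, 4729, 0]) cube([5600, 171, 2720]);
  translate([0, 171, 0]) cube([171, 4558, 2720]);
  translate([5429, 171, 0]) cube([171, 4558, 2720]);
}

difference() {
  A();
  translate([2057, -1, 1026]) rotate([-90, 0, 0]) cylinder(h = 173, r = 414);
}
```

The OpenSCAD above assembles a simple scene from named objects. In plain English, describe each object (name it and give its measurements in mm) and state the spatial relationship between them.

A is the wall frame of a small rectangular building: four walls, each 2720 mm tall and 171 mm thick, enclosing a footprint 5600 mm (x) by 4900 mm (y) outside-to-outside, with no floor or roof. The front and back walls (the −y and +y sides) span the full width; the two side walls fit between them.

The house frame has a circular hole of radius 414 mm through its front wall, centred at (x = 2057, z = 1026).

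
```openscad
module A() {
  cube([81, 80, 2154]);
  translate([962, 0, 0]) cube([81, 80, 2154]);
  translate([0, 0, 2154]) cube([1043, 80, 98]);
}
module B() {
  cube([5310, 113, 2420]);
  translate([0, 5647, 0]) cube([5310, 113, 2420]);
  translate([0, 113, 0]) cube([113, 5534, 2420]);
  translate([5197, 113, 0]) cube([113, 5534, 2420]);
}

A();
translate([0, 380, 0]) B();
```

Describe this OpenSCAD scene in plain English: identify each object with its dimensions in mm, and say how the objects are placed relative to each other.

A is a rectangular door frame: two vertical jambs of 81×80 mm section, 2154 mm tall, with a clear opening 881 mm wide between their inner faces. A header 98 mm tall and 80 mm deep lies on top of the jambs and spans the full outside width.

B is a box-shaped house frame (walls only): outside footprint 5310×5760 mm, wall height 2420 mm, wall thickness 113 mm. The two y-facing walls run the full x-width; the two x-facing walls fit between the inner faces of the y-facing walls.

The house frame is on the floor beside the door frame on its +y side.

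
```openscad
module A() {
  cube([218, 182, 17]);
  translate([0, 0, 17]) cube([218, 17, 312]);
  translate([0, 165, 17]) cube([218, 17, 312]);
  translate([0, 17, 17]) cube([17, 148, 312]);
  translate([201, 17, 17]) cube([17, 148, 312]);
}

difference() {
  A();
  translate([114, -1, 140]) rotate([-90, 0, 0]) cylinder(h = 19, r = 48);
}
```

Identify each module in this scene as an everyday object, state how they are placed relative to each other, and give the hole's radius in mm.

The subtracted cylinder has r = 48 mm.

A is an open box. The open box has a circular hole through its front wall. The hole's radius is 48 mm.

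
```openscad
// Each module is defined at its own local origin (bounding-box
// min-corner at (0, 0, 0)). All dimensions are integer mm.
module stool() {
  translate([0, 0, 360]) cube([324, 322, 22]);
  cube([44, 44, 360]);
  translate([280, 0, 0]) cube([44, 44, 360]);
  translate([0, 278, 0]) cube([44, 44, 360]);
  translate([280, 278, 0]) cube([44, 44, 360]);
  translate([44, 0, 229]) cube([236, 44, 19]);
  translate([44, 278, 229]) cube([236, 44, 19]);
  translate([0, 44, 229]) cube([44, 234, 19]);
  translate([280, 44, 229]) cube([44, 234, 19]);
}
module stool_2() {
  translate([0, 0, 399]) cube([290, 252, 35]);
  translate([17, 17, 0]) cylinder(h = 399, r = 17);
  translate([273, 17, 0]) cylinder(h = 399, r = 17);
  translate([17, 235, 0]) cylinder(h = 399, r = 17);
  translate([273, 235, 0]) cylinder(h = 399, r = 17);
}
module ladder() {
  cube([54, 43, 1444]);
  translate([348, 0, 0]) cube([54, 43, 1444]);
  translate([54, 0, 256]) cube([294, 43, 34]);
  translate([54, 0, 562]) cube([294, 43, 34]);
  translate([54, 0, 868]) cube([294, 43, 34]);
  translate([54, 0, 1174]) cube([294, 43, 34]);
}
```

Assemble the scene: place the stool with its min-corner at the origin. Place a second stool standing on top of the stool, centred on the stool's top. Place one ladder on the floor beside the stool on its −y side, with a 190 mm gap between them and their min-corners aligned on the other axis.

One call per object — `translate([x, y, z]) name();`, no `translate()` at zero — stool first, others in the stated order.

stool();
translate([17, 35, 382]) stool_2();
translate([0, -233, 0]) ladder();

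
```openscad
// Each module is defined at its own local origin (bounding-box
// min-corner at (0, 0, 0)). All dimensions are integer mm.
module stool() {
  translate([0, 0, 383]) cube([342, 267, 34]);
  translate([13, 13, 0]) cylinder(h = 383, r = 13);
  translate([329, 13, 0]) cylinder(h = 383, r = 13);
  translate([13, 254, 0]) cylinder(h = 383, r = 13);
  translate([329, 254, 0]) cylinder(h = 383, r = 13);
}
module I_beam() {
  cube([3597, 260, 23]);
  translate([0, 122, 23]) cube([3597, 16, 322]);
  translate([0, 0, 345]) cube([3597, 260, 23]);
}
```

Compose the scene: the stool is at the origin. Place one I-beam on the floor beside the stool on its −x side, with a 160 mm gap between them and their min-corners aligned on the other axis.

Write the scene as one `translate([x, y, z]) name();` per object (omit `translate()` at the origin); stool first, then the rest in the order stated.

stool();
translate([-3757, 0, 0]) I_beam();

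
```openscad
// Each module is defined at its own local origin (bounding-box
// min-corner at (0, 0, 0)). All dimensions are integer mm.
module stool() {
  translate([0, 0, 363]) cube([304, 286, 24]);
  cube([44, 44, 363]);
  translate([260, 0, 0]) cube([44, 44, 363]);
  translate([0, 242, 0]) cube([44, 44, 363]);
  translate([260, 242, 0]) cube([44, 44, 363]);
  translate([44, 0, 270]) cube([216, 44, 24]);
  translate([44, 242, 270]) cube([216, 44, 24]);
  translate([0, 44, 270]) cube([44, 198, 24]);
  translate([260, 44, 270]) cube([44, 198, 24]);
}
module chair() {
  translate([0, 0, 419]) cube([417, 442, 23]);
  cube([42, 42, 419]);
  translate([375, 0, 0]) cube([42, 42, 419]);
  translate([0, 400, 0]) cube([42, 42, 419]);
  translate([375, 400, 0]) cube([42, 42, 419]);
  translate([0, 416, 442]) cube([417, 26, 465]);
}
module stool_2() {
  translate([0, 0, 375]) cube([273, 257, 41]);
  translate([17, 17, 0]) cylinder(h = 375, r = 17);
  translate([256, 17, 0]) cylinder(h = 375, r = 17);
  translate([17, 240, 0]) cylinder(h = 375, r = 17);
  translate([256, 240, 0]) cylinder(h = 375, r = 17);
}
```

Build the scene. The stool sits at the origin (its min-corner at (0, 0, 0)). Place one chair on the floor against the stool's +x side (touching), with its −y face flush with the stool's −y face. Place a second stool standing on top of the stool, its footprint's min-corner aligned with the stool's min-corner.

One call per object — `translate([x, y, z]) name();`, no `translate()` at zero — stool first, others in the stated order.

stool();
translate([304, 0, 0]) chair();
translate([0, 0, 387]) stool_2();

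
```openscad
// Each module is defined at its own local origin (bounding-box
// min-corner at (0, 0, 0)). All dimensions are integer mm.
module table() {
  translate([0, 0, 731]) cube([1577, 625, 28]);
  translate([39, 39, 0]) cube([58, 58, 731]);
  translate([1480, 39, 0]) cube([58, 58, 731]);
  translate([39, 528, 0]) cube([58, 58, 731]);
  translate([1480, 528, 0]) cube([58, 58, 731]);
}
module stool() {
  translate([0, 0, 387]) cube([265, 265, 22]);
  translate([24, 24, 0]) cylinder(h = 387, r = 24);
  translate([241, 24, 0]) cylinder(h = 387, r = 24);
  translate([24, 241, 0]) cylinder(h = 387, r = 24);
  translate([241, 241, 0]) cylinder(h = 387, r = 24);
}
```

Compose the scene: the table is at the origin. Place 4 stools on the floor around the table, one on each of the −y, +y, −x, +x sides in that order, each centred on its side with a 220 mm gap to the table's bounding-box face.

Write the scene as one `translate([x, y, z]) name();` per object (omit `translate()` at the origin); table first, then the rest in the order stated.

table();
translate([656, -485, 0]) stool();
translate([656, 845, 0]) stool();
translate([-485, 180, 0]) stool();
translate([1797, 180, 0]) stool();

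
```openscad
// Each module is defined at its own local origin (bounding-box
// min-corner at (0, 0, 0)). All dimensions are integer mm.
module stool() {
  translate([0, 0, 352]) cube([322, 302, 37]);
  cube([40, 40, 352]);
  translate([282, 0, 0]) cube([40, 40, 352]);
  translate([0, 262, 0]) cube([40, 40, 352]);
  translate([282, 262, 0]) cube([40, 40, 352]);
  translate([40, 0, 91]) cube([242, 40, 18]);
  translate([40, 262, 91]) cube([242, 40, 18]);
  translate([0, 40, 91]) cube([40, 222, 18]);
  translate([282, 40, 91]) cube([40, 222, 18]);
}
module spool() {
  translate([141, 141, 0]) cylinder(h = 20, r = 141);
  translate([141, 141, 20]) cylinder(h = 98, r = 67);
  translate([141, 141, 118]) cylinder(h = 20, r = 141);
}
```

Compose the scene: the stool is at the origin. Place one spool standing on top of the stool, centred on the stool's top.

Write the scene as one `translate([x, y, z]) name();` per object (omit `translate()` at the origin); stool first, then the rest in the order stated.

stool();
translate([20, 10, 389]) spool();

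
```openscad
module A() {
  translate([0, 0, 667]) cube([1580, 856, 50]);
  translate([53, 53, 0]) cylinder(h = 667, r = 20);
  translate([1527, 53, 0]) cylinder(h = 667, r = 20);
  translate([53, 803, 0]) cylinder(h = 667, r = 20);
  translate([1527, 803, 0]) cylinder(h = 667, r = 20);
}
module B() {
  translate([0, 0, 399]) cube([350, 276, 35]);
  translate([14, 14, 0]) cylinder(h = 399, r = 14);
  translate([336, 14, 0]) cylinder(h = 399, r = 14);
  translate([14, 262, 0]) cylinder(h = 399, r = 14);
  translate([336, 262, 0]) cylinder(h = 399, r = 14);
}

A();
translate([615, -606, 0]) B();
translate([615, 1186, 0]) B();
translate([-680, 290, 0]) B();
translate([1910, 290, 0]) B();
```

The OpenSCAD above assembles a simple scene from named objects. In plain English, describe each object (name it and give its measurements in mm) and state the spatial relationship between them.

A is a rectangular dining table. The top is 1580×856×50 mm with its upper surface at z = 717 mm. It stands on four round legs of 40 mm diameter, each leg's bounding box inset 33 mm from the nearest pair of top edges, running from the floor to the underside of the top.

B is a four-legged stool. The seat is a 350×276×35 mm slab whose top surface is at z = 434 mm; four round legs, each 28 mm in diameter, run from the floor (z = 0) to the underside of the seat, each leg's axis is inset half a diameter from the nearest pair of seat edges (so the leg's bounding box is flush with the corner).

Four stools sit around the table at the −y, +y, −x, +x sides.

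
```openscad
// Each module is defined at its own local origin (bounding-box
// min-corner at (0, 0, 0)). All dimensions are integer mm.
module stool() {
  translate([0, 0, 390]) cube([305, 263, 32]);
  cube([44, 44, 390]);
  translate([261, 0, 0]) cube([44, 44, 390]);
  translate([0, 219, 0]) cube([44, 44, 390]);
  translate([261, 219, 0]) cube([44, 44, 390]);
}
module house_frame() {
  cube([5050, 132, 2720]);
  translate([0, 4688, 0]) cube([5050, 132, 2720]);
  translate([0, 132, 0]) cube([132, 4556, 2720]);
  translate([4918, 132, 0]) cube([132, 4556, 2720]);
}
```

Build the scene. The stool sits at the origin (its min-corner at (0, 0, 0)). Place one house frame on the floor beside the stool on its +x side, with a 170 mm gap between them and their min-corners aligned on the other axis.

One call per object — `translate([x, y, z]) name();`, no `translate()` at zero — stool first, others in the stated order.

stool();
translate([475, 0, 0]) house_frame();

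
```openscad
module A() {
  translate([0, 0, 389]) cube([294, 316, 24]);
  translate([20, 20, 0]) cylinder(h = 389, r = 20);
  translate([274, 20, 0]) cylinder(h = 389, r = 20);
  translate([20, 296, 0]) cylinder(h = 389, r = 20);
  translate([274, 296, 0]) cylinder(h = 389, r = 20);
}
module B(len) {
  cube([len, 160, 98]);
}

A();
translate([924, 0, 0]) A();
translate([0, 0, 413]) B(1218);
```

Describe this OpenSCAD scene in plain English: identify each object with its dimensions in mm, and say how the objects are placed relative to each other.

A is a simple wooden stool: a rectangular seat 294 mm (x) by 316 mm (y), 24 mm thick, top face at z = 413 mm, on four round legs, each 40 mm in diameter. The legs rest on z = 0, each leg's axis is inset half a diameter from the nearest pair of seat edges (so the leg's bounding box is flush with the corner).

B is a rectangular beam 1218 mm long (x), 160 mm deep (y), 98 mm thick (z).

The beam spans the tops of two stools placed 630 mm apart, resting at z = 413 mm.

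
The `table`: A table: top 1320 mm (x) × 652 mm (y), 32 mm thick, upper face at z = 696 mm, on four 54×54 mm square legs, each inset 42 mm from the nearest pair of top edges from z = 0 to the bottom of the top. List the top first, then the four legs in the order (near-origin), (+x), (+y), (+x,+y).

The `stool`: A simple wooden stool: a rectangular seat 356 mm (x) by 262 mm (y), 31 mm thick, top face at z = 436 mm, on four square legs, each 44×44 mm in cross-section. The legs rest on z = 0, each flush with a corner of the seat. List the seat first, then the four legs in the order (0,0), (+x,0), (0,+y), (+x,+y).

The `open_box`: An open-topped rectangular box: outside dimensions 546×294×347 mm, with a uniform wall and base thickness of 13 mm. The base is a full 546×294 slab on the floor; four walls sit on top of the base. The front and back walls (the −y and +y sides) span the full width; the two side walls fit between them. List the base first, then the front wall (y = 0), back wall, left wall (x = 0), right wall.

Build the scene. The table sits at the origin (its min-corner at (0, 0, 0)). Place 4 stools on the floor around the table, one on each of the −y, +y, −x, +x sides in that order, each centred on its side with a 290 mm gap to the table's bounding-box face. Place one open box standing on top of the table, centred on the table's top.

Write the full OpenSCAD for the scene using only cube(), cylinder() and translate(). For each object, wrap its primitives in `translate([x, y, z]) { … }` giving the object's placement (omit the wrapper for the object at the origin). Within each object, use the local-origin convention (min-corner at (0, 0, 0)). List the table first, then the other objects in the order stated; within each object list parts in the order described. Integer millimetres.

translate([0, 0, 664]) cube([1320, 652, 32]);
translate([42, 42, 0]) cube([54, 54, 664]);
translate([1224, 42, 0]) cube([54, 54, 664]);
translate([42, 556, 0]) cube([54, 54, 664]);
translate([1224, 556, 0]) cube([54, 54, 664]);
translate([482, -552, 0]) {
  translate([0, 0, 405]) cube([356, 262, 31]);
  cube([44, 44, 405]);
  translate([312, 0, 0]) cube([44, 44, 405]);
  translate([0, 218, 0]) cube([44, 44, 405]);
  translate([312, 218, 0]) cube([44, 44, 405]);
}
translate([482, 942, 0]) {
  translate([0, 0, 405]) cube([356, 262, 31]);
  cube([44, 44, 405]);
  translate([312, 0, 0]) cube([44, 44, 405]);
  translate([0, 218, 0]) cube([44, 44, 405]);
  translate([312, 218, 0]) cube([44, 44, 405]);
}
translate([-646, 195, 0]) {
  translate([0, 0, 405]) cube([356, 262, 31]);
  cube([44, 44, 405]);
  translate([312, 0, 0]) cube([44, 44, 405]);
  translate([0, 218, 0]) cube([44, 44, 405]);
  translate([312, 218, 0]) cube([44, 44, 405]);
}
translate([1610, 195, 0]) {
  translate([0, 0, 405]) cube([356, 262, 31]);
  cube([44, 44, 405]);
  translate([312, 0, 0]) cube([44, 44, 405]);
  translate([0, 218, 0]) cube([44, 44, 405]);
  translate([312, 218, 0]) cube([44, 44, 405]);
}
translate([387, 179, 696]) {
  cube([546, 294, 13]);
  translate([0, 0, 13]) cube([546, 13, 334]);
  translate([0, 281, 13]) cube([546, 13, 334]);
  translate([0, 13, 13]) cube([13, 268, 334]);
  translate([533, 13, 13]) cube([13, 268, 334]);
}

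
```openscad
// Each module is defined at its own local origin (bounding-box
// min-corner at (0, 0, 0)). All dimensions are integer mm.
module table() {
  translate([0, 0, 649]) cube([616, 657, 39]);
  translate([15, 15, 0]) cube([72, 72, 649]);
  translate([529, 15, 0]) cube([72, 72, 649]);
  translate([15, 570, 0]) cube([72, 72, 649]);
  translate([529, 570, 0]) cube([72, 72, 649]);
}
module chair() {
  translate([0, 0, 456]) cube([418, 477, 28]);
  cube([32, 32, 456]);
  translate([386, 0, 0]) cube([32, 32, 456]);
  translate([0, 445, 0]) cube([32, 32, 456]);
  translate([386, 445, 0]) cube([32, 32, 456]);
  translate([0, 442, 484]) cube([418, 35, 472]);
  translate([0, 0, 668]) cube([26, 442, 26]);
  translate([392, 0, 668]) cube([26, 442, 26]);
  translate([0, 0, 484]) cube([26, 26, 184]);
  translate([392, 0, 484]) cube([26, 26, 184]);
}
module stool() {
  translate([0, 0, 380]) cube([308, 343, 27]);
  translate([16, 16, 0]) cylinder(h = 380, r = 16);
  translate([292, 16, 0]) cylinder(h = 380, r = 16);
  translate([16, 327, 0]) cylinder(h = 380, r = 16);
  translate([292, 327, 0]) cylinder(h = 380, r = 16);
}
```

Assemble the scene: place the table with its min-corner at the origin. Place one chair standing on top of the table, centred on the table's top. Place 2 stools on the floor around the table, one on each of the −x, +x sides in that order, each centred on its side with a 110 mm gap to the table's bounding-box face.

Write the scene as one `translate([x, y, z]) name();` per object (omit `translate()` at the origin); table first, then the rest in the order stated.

table();
translate([99, 90, 688]) chair();
translate([-418, 157, 0]) stool();
translate([726, 157, 0]) stool();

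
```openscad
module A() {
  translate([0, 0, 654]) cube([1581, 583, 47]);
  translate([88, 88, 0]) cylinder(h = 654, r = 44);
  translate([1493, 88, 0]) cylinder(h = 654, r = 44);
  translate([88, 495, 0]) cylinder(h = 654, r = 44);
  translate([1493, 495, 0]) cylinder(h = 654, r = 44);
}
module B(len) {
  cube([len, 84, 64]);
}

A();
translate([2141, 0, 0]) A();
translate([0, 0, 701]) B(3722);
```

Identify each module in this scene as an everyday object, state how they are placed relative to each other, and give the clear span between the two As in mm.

Second table starts at x = 2141; first ends at x = 1581; clear span = 2141 − 1581 = 560 mm.

A is a table. B is a beam. A beam spans the tops of two tables. The clear span between the two tables is 560 mm.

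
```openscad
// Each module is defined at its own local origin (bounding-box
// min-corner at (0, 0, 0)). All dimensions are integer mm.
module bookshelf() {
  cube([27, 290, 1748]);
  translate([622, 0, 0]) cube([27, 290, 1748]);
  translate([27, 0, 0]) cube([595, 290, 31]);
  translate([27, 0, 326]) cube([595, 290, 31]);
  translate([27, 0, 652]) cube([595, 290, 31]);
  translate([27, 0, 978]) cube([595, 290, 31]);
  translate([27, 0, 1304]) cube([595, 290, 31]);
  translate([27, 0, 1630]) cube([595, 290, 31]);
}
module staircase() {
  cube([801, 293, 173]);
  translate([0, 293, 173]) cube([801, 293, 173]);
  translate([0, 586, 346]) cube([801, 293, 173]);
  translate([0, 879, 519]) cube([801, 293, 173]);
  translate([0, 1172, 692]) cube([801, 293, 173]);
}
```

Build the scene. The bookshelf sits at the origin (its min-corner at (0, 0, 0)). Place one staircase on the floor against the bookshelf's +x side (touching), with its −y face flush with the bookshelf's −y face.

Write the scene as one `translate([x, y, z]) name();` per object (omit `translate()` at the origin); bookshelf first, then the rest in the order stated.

bookshelf();
translate([649, 0, 0]) staircase();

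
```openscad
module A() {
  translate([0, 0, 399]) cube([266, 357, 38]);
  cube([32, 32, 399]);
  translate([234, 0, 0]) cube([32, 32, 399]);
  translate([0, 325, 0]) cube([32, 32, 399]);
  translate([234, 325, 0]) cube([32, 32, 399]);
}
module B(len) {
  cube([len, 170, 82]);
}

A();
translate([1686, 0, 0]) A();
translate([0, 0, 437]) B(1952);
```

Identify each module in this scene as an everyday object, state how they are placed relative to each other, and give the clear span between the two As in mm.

A is a stool. B is a beam. A beam spans the tops of two stools. The clear span between the two stools is 1420 mm.

Second stool starts at x = 1686; first ends at x = 266; clear span = 1686 − 266 = 1420 mm.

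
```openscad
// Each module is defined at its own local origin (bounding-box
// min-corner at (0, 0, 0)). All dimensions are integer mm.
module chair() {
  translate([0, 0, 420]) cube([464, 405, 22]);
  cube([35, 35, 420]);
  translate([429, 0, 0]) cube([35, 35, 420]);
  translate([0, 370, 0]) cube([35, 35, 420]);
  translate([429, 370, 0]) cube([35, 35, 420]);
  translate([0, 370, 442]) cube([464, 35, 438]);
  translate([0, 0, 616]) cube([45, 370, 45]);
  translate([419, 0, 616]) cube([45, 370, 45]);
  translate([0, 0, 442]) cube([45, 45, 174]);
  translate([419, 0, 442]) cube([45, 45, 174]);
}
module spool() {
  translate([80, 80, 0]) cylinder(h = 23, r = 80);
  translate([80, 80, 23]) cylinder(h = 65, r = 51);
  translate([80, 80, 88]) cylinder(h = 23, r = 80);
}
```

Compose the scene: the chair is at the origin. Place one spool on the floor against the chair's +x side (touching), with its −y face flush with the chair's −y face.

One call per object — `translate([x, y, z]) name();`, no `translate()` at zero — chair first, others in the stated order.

chair();
translate([464, 0, 0]) spool();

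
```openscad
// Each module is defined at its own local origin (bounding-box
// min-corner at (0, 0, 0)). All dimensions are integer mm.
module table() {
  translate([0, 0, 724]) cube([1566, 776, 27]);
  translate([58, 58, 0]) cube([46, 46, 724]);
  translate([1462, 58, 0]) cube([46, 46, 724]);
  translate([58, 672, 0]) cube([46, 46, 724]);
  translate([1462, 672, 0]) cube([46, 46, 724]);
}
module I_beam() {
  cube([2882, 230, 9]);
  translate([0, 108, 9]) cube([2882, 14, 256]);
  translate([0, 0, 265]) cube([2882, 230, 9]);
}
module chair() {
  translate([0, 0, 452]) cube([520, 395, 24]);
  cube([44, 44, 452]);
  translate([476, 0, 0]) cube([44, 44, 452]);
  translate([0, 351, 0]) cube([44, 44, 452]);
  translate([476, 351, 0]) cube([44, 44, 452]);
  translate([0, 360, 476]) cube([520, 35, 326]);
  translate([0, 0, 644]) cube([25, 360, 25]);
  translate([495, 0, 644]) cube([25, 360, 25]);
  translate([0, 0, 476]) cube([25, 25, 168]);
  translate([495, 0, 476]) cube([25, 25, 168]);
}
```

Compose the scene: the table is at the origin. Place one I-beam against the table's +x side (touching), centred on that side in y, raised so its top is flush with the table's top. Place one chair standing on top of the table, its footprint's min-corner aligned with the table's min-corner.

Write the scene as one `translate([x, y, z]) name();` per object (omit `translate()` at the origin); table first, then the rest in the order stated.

table();
translate([1566, 273, 477]) I_beam();
translate([0, 0, 751]) chair();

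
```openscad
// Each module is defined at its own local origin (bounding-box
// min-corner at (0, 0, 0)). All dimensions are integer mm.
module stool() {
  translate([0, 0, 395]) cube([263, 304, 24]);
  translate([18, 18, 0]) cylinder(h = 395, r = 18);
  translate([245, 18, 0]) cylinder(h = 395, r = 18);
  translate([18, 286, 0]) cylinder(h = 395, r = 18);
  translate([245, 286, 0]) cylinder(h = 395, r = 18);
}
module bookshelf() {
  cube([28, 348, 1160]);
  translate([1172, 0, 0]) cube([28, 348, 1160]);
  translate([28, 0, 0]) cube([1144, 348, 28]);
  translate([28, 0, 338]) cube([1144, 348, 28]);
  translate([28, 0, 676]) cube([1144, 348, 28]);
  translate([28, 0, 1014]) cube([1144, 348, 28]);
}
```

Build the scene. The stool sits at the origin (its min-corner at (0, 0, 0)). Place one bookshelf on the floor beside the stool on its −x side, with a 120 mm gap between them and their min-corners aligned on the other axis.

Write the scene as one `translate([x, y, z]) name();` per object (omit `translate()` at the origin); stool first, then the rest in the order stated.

stool();
translate([-1320, 0, 0]) bookshelf();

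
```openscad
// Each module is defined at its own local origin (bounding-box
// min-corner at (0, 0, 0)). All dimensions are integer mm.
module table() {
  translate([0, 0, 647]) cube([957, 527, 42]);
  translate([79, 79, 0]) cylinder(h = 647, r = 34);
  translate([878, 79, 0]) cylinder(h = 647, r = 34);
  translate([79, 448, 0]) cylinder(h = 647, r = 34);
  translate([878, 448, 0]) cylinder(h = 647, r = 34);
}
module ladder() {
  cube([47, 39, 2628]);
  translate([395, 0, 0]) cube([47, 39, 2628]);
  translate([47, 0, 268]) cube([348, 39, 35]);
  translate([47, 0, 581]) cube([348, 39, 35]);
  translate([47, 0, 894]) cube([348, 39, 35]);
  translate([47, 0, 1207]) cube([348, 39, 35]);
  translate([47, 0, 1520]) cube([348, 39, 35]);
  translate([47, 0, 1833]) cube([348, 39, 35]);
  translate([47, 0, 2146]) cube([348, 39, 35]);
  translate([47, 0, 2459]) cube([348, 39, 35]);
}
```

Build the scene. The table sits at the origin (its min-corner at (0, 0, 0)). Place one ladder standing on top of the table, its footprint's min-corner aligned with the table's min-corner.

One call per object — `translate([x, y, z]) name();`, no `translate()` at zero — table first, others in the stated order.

table();
translate([0, 0, 689]) ladder();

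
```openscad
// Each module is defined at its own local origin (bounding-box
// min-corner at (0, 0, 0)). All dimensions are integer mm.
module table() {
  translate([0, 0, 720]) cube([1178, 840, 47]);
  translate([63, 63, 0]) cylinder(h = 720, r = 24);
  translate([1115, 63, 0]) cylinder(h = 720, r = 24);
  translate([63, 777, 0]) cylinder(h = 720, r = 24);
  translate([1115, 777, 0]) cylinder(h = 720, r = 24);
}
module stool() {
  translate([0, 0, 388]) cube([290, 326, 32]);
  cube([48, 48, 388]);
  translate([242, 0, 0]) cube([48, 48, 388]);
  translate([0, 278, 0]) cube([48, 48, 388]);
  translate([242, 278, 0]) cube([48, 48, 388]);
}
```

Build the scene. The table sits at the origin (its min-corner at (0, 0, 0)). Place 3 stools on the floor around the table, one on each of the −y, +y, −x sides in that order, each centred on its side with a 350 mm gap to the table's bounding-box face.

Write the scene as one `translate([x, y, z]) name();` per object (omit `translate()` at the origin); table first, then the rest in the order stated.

table();
translate([444, -676, 0]) stool();
translate([444, 1190, 0]) stool();
translate([-640, 257, 0]) stool();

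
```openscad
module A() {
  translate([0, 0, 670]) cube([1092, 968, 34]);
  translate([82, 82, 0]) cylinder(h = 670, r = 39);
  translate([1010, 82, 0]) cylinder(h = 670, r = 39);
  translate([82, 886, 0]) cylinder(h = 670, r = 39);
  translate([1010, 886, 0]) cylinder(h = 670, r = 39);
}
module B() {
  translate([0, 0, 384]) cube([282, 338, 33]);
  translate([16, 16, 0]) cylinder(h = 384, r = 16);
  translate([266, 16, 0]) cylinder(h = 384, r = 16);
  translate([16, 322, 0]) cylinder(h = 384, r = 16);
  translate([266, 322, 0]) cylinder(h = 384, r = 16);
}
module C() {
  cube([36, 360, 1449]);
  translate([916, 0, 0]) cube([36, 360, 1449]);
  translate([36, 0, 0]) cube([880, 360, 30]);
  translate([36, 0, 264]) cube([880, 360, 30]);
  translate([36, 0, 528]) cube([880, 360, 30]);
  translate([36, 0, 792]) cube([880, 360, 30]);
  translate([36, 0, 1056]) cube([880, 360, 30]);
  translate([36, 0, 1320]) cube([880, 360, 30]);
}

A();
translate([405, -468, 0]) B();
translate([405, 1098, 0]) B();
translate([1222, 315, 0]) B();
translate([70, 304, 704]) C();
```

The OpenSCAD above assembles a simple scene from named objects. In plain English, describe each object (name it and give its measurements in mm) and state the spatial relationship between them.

A is a table: top 1092 mm (x) × 968 mm (y), 34 mm thick, upper face at z = 704 mm, on four round legs of 78 mm diameter, each leg's bounding box inset 43 mm from the nearest pair of top edges, running from z = 0 to the bottom of the top.

B is a four-legged stool. The seat is 282×338 mm, 33 mm thick, top at z = 417 mm. It stands on four round legs, each 32 mm in diameter, from z = 0 to the seat underside, each leg's axis is inset half a diameter from the nearest pair of seat edges (so the leg's bounding box is flush with the corner).

C is an open bookshelf. Two side panels, each 36 mm thick, 360 mm deep and 1449 mm tall, stand 952 mm apart (outside-to-outside). Between them sit 6 shelves, each 30 mm thick and 360 mm deep, spanning the full gap between the sides. The bottom shelf rests on the floor (its underside at z = 0) and the clear gap between one shelf's top and the next shelf's underside is 234 mm.

Three stools sit around the table at the −y, +y, +x sides. The bookshelf is on top of the table, centred.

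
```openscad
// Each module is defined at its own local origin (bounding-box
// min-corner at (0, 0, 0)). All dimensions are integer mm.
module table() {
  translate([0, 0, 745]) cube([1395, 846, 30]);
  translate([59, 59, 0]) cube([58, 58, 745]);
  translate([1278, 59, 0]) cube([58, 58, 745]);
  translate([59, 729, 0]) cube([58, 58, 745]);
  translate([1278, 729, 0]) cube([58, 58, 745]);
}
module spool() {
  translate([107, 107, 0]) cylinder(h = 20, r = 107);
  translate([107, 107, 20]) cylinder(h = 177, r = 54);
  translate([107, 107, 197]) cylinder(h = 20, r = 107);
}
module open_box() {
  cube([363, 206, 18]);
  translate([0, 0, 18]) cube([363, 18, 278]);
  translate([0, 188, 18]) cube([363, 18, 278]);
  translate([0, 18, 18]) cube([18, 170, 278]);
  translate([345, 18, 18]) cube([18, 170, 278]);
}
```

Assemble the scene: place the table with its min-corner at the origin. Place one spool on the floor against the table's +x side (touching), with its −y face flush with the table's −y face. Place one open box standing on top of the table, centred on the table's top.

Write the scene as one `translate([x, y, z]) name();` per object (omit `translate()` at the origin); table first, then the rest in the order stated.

table();
translate([1395, 0, 0]) spool();
translate([516, 320, 775]) open_box();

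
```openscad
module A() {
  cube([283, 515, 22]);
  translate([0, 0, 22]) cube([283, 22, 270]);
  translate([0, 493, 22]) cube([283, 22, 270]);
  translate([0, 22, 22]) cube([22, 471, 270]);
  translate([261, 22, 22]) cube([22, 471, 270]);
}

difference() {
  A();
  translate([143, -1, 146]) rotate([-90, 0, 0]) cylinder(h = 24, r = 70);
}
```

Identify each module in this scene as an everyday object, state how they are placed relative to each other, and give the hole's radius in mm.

The subtracted cylinder has r = 70 mm.

A is an open box. The open box has a circular hole through its front wall. The hole's radius is 70 mm.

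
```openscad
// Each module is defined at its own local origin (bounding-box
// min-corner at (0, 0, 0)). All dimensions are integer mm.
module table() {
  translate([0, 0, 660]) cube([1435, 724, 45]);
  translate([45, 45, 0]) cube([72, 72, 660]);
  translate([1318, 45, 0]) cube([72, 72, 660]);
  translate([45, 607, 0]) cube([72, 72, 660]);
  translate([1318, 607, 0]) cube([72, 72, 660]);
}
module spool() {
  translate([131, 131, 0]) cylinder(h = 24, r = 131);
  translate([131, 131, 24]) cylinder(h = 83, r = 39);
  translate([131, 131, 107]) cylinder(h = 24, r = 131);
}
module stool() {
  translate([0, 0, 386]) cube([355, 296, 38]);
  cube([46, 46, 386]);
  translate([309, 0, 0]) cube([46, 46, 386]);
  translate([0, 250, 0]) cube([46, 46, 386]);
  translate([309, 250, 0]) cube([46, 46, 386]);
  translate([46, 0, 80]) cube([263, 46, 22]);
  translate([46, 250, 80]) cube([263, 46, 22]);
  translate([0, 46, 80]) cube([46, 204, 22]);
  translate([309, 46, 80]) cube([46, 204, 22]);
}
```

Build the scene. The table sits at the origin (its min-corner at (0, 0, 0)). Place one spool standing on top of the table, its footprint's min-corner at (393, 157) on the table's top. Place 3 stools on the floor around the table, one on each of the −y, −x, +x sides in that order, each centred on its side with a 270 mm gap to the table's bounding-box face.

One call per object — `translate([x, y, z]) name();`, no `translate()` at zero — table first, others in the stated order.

table();
translate([393, 157, 705]) spool();
translate([540, -566, 0]) stool();
translate([-625, 214, 0]) stool();
translate([1705, 214, 0]) stool();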